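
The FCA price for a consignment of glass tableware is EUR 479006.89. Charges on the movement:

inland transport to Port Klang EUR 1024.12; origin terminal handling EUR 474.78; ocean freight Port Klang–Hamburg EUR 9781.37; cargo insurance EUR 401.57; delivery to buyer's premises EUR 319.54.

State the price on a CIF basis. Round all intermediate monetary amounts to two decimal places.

CIF price: EUR 489664.61

Not relevant to the conversion: inland to port — on the seller under both FCA and CIF; already in the FCA price and stays in the CIF price. delivery — on the buyer under both terms; not part of either seller's price.
From FCA to CIF, the seller additionally bears: origin terminal, freight, insurance.
CIF price = 479006.89 + 474.78 + 9781.37 + 401.57 = 489664.61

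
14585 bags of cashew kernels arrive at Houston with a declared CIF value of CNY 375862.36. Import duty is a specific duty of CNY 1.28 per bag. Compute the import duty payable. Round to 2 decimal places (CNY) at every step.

Import duty: CNY 18668.80

Import duty = 14585 × 1.28 = 18668.80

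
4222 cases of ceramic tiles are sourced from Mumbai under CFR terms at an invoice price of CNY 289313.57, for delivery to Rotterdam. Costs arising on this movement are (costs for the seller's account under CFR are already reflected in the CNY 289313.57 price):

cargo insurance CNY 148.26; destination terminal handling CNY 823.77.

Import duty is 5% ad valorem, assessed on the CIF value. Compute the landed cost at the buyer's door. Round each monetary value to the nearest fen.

Total landed cost: CNY 304758.69

CFR: the seller pays costs through ocean freight to the destination port, but not insurance.
CIF value = CFR price + insurance = 289313.57 + 148.26 = 289461.83
Import duty = 289461.83 × 5% = 14473.09
Buyer bears: insurance 148.26 + destination terminal 823.77 + duty 14473.09 = 15445.12
Landed cost = invoice 289313.57 + 15445.12 = 304758.69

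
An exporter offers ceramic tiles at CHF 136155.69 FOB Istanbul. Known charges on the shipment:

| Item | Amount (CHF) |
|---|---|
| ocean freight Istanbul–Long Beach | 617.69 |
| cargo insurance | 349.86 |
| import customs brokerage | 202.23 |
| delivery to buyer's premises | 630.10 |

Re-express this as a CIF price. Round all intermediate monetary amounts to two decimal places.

CIF price: CHF 137123.24

Not relevant to the conversion: brokerage, delivery — on the buyer under both terms; not part of either seller's price.
From FOB to CIF, the seller additionally bears: freight, insurance.
CIF price = 136155.69 + 617.69 + 349.86 = 137123.24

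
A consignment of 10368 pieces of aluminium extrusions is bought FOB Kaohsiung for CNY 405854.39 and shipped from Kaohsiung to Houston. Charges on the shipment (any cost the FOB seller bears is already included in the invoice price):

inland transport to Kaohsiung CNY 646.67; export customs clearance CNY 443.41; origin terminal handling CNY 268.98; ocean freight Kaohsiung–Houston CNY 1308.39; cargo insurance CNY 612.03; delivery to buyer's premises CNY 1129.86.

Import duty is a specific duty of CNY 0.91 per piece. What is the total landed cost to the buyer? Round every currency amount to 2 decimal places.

Total landed cost: CNY 418339.55

FOB: the seller bears costs until goods are on board at the origin port; the buyer bears freight, insurance and all costs thereafter.
Already in the invoice (seller's account under FOB): inland to port, export clearance, origin terminal — exclude.
CIF value = FOB price + freight + insurance = 405854.39 + 1308.39 + 612.03 = 407774.81
Import duty = 10368 × 0.91 = 9434.88
Buyer bears: freight 1308.39 + insurance 612.03 + delivery 1129.86 + duty 9434.88 = 12485.16
Landed cost = invoice 405854.39 + 12485.16 = 418339.55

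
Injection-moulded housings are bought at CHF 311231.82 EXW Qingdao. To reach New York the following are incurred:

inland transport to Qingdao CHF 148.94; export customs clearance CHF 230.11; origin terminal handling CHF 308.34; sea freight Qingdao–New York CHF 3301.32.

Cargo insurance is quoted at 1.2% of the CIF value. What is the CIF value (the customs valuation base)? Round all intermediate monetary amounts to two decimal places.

CIF value: CHF 319049.12

Let C be the CIF value. C = EXW price + pre-shipment costs + freight + 1.2% × C
C − 1.2% × C = 311231.82 + 148.94 + 230.11 + 308.34 + 3301.32
0.988 × C = 315220.53
C = 315220.53 / 0.988 = 319049.12
Insurance premium = 1.2% × 319049.12 = 3828.59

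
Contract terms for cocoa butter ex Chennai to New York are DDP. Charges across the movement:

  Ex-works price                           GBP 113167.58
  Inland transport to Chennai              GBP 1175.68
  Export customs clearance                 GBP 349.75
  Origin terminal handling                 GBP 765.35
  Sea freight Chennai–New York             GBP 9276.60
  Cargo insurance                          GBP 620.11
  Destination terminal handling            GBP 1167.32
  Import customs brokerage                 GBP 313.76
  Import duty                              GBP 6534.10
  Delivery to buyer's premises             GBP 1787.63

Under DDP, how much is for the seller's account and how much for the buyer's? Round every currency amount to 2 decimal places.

DDP: the seller bears all costs including import duty.
Seller's account: goods 113167.58 + inland to port 1175.68 + export clearance 349.75 + origin terminal 765.35 + freight 9276.60 + insurance 620.11 + destination terminal 1167.32 + brokerage 313.76 + duty 6534.10 + delivery 1787.63 = 135157.88
Buyer's account: 0.00

Seller: GBP 135157.88; buyer: GBP 0.00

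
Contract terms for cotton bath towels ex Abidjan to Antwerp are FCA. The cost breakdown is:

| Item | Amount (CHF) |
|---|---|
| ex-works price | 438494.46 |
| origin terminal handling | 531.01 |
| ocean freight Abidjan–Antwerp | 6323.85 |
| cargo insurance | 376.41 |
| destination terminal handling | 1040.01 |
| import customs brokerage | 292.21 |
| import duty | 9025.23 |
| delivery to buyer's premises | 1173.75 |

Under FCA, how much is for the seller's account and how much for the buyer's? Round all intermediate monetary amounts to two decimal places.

Seller: CHF 438494.46; buyer: CHF 18762.47

FCA: the seller delivers export-cleared goods to the carrier; the buyer bears costs from that point.
Seller's account: goods 438494.46 = 438494.46
Buyer's account: origin terminal 531.01 + freight 6323.85 + insurance 376.41 + destination terminal 1040.01 + brokerage 292.21 + duty 9025.23 + delivery 1173.75 = 18762.47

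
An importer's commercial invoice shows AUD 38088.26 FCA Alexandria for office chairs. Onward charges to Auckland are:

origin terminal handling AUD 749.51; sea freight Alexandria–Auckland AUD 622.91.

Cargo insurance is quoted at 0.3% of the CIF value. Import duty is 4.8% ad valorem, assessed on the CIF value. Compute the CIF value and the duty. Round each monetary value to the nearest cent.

CIF value: AUD 39579.42; import duty: AUD 1899.81

Let C be the CIF value. C = FCA price + pre-shipment costs + freight + 0.3% × C
C − 0.3% × C = 38088.26 + 749.51 + 622.91
0.997 × C = 39460.68
C = 39460.68 / 0.997 = 39579.42
Insurance premium = 0.3% × 39579.42 = 118.74
Import duty = 39579.42 × 4.8% = 1899.81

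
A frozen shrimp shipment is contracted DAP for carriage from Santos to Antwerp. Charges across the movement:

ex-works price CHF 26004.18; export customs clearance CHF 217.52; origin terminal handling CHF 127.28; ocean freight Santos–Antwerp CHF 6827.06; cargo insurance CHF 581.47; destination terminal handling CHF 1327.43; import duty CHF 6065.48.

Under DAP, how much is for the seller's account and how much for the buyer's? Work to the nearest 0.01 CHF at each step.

Seller: CHF 35084.94; buyer: CHF 6065.48

DAP: the seller bears all costs to the named destination except import duty and clearance.
Seller's account: goods 26004.18 + export clearance 217.52 + origin terminal 127.28 + freight 6827.06 + insurance 581.47 + destination terminal 1327.43 = 35084.94
Buyer's account: duty 6065.48 = 6065.48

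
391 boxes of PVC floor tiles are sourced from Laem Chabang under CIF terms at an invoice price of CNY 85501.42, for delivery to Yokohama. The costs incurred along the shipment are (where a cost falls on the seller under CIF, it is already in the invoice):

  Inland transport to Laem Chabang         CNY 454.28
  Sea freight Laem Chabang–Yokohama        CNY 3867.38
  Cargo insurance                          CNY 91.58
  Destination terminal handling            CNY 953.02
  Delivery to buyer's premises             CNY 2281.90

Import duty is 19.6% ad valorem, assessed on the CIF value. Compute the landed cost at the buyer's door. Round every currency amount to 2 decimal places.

CIF: the seller pays costs through ocean freight and marine insurance to the destination port.
Already in the invoice (seller's account under CIF): inland to port, freight, insurance — exclude.
The CIF price already equals the CIF value: 85501.42
Import duty = 85501.42 × 19.6% = 16758.28
Buyer bears: destination terminal 953.02 + delivery 2281.90 + duty 16758.28 = 19993.20
Landed cost = invoice 85501.42 + 19993.20 = 105494.62

Total landed cost: CNY 105494.62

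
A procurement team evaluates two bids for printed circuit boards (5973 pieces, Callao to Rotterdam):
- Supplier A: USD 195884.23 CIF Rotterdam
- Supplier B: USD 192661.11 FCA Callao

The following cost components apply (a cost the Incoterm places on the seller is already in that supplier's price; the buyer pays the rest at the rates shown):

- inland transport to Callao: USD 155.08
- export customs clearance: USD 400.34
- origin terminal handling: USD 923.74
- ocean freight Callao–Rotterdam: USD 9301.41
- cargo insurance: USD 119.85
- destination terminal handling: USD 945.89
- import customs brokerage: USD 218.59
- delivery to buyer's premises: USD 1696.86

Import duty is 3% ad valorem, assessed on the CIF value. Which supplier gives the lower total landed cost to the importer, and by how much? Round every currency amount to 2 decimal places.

Supplier A is cheaper by USD 7335.53

Supplier A (CIF):
The CIF price already equals the CIF value: 195884.23
Import duty = 195884.23 × 3% = 5876.53
Buyer bears (A): 945.89 + 218.59 + 1696.86 = 2861.34
Landed cost (A) = invoice 195884.23 + 2861.34 + duty 5876.53 = 204622.10
Supplier B (FCA):
CIF value = FCA price + origin terminal + freight + insurance = 192661.11 + 923.74 + 9301.41 + 119.85 = 203006.11
Import duty = 203006.11 × 3% = 6090.18
Buyer bears (B): 923.74 + 9301.41 + 119.85 + 945.89 + 218.59 + 1696.86 = 13206.34
Landed cost (B) = invoice 192661.11 + 13206.34 + duty 6090.18 = 211957.63
Difference = |204622.10 − 211957.63| = 7335.53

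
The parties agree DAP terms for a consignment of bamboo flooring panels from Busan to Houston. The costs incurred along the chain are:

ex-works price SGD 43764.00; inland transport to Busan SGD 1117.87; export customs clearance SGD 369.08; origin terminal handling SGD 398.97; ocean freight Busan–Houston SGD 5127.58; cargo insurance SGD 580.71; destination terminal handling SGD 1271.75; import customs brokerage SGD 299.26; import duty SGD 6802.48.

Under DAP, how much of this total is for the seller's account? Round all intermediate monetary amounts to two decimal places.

DAP: the seller bears all costs to the named destination except import duty and clearance.
Seller's account: goods 43764.00 + inland to port 1117.87 + export clearance 369.08 + origin terminal 398.97 + freight 5127.58 + insurance 580.71 + destination terminal 1271.75 = 52629.96
Buyer's account: brokerage 299.26 + duty 6802.48 = 7101.74

Seller's account: SGD 52629.96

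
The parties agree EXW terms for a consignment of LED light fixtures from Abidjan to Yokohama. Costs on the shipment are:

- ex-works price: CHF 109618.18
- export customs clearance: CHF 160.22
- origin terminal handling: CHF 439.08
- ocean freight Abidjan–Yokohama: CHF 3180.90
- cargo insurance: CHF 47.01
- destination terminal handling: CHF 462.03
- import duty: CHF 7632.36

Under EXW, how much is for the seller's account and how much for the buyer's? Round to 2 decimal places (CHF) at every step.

EXW: the seller makes goods available at their premises; the buyer bears all onward costs.
Seller's account: goods 109618.18 = 109618.18
Buyer's account: export clearance 160.22 + origin terminal 439.08 + freight 3180.90 + insurance 47.01 + destination terminal 462.03 + duty 7632.36 = 11921.60

Seller: CHF 109618.18; buyer: CHF 11921.60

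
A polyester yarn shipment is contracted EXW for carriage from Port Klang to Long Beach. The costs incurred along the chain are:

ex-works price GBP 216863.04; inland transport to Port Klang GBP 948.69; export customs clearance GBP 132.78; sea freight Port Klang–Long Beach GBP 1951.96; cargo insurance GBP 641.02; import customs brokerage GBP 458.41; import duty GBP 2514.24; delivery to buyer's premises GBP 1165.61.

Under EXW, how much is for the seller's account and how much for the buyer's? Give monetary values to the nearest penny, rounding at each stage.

Seller: GBP 216863.04; buyer: GBP 7812.71

EXW: the seller makes goods available at their premises; the buyer bears all onward costs.
Seller's account: goods 216863.04 = 216863.04
Buyer's account: inland to port 948.69 + export clearance 132.78 + freight 1951.96 + insurance 641.02 + brokerage 458.41 + duty 2514.24 + delivery 1165.61 = 7812.71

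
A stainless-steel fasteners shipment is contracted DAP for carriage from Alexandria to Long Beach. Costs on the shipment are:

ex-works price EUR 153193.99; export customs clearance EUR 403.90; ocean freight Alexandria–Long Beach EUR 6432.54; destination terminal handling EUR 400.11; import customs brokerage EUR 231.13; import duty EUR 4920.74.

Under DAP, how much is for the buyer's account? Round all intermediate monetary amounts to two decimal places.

Buyer's account: EUR 5151.87

DAP: the seller bears all costs to the named destination except import duty and clearance.
Seller's account: goods 153193.99 + export clearance 403.90 + freight 6432.54 + destination terminal 400.11 = 160430.54
Buyer's account: brokerage 231.13 + duty 4920.74 = 5151.87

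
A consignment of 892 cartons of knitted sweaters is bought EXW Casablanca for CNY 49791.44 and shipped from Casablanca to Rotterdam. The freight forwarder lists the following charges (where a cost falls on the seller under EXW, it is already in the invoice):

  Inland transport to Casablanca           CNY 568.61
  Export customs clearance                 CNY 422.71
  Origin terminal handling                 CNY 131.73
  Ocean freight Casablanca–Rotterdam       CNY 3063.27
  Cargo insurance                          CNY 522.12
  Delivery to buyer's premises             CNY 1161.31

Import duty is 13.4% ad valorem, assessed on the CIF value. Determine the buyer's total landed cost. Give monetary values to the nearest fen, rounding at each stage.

Total landed cost: CNY 62964.17

EXW: the seller makes goods available at their premises; the buyer bears all onward costs.
CIF value = EXW price + inland to port + export clearance + origin terminal + freight + insurance = 49791.44 + 568.61 + 422.71 + 131.73 + 3063.27 + 522.12 = 54499.88
Import duty = 54499.88 × 13.4% = 7302.98
Buyer bears: inland to port 568.61 + export clearance 422.71 + origin terminal 131.73 + freight 3063.27 + insurance 522.12 + delivery 1161.31 + duty 7302.98 = 13172.73
Landed cost = invoice 49791.44 + 13172.73 = 62964.17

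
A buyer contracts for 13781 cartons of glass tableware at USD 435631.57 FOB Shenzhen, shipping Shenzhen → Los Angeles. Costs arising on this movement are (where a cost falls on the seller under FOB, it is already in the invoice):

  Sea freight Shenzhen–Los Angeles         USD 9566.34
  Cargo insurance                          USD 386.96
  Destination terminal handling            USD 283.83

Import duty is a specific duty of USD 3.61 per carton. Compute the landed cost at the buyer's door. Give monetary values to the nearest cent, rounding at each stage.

Total landed cost: USD 495618.11

FOB: the seller bears costs until goods are on board at the origin port; the buyer bears freight, insurance and all costs thereafter.
CIF value = FOB price + freight + insurance = 435631.57 + 9566.34 + 386.96 = 445584.87
Import duty = 13781 × 3.61 = 49749.41
Buyer bears: freight 9566.34 + insurance 386.96 + destination terminal 283.83 + duty 49749.41 = 59986.54
Landed cost = invoice 435631.57 + 59986.54 = 495618.11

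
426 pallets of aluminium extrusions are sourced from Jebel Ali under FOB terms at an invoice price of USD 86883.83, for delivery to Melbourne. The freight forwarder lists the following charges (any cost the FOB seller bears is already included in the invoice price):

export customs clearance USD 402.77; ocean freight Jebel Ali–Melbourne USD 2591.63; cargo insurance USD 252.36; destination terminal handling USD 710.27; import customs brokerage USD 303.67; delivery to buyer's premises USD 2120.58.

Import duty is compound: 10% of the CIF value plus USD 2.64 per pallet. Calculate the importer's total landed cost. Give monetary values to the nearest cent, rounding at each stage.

Total landed cost: USD 102959.76

FOB: the seller bears costs until goods are on board at the origin port; the buyer bears freight, insurance and all costs thereafter.
Already in the invoice (seller's account under FOB): export clearance — exclude.
CIF value = FOB price + freight + insurance = 86883.83 + 2591.63 + 252.36 = 89727.82
Ad valorem component: 89727.82 × 10% = 8972.78
Specific component: 426 × 2.64 = 1124.64
Import duty = 8972.78 + 1124.64 = 10097.42
Buyer bears: freight 2591.63 + insurance 252.36 + destination terminal 710.27 + brokerage 303.67 + delivery 2120.58 + duty 10097.42 = 16075.93
Landed cost = invoice 86883.83 + 16075.93 = 102959.76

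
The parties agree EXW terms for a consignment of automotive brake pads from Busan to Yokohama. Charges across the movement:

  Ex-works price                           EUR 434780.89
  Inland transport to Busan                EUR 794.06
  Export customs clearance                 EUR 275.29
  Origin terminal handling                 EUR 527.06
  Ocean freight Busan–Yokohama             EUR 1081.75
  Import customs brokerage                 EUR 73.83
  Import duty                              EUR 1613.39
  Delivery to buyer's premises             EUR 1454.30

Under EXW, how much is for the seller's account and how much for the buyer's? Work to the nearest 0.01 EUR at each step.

Seller: EUR 434780.89; buyer: EUR 5819.68

EXW: the seller makes goods available at their premises; the buyer bears all onward costs.
Seller's account: goods 434780.89 = 434780.89
Buyer's account: inland to port 794.06 + export clearance 275.29 + origin terminal 527.06 + freight 1081.75 + brokerage 73.83 + duty 1613.39 + delivery 1454.30 = 5819.68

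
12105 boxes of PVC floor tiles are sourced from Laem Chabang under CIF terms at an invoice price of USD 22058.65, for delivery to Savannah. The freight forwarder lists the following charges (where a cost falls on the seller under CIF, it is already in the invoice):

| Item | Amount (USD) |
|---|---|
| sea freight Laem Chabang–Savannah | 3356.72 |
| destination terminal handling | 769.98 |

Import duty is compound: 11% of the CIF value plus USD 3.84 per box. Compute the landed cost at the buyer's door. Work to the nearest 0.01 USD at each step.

CIF: the seller pays costs through ocean freight and marine insurance to the destination port.
Already in the invoice (seller's account under CIF): freight — exclude.
The CIF price already equals the CIF value: 22058.65
Ad valorem component: 22058.65 × 11% = 2426.45
Specific component: 12105 × 3.84 = 46483.20
Import duty = 2426.45 + 46483.20 = 48909.65
Buyer bears: destination terminal 769.98 + duty 48909.65 = 49679.63
Landed cost = invoice 22058.65 + 49679.63 = 71738.28

Total landed cost: USD 71738.28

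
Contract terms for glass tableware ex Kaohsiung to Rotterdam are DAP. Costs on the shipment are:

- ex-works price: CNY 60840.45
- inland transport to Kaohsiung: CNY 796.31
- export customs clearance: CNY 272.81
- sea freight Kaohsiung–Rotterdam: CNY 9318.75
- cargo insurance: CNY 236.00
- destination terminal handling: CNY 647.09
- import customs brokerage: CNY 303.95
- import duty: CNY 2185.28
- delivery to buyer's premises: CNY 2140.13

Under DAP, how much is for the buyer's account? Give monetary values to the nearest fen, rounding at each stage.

Buyer's account: CNY 2489.23

DAP: the seller bears all costs to the named destination except import duty and clearance.
Seller's account: goods 60840.45 + inland to port 796.31 + export clearance 272.81 + freight 9318.75 + insurance 236.00 + destination terminal 647.09 + delivery 2140.13 = 74251.54
Buyer's account: brokerage 303.95 + duty 2185.28 = 2489.23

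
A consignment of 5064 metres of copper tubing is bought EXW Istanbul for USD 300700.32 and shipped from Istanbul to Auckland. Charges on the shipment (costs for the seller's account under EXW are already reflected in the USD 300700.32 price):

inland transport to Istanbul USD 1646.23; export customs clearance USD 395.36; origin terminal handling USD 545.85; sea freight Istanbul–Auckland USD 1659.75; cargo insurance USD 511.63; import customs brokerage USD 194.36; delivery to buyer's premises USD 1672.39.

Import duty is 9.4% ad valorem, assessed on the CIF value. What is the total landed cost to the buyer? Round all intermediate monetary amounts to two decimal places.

Total landed cost: USD 336039.05

EXW: the seller makes goods available at their premises; the buyer bears all onward costs.
CIF value = EXW price + inland to port + export clearance + origin terminal + freight + insurance = 300700.32 + 1646.23 + 395.36 + 545.85 + 1659.75 + 511.63 = 305459.14
Import duty = 305459.14 × 9.4% = 28713.16
Buyer bears: inland to port 1646.23 + export clearance 395.36 + origin terminal 545.85 + freight 1659.75 + insurance 511.63 + brokerage 194.36 + delivery 1672.39 + duty 28713.16 = 35338.73
Landed cost = invoice 300700.32 + 35338.73 = 336039.05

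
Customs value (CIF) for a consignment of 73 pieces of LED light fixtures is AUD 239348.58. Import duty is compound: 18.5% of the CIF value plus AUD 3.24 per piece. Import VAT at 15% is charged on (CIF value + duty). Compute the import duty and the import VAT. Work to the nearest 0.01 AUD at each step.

Import duty: AUD 44516.01; import VAT: AUD 42579.69

Ad valorem component: 239348.58 × 18.5% = 44279.49
Specific component: 73 × 3.24 = 236.52
Import duty = 44279.49 + 236.52 = 44516.01
VAT base = CIF + duty = 239348.58 + 44516.01 = 283864.59
Import VAT = 283864.59 × 15% = 42579.69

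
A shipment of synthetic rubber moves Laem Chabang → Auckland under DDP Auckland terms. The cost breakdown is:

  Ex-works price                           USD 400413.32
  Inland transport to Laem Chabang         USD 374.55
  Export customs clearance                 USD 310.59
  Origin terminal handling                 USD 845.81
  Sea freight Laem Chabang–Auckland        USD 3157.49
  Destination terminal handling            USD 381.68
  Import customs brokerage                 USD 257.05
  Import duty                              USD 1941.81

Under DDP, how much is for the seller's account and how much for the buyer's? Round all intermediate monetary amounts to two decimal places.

Seller: USD 407682.30; buyer: USD 0.00

DDP: the seller bears all costs including import duty.
Seller's account: goods 400413.32 + inland to port 374.55 + export clearance 310.59 + origin terminal 845.81 + freight 3157.49 + destination terminal 381.68 + brokerage 257.05 + duty 1941.81 = 407682.30
Buyer's account: 0.00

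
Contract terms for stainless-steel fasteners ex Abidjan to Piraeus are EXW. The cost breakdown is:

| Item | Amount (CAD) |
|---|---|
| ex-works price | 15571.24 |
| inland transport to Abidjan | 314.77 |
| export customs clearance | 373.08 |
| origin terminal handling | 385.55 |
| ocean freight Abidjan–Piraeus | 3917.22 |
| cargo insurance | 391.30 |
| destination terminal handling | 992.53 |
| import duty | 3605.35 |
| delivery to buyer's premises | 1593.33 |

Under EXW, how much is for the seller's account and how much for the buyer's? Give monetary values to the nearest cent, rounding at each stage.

Seller: CAD 15571.24; buyer: CAD 11573.13

EXW: the seller makes goods available at their premises; the buyer bears all onward costs.
Seller's account: goods 15571.24 = 15571.24
Buyer's account: inland to port 314.77 + export clearance 373.08 + origin terminal 385.55 + freight 3917.22 + insurance 391.30 + destination terminal 992.53 + duty 3605.35 + delivery 1593.33 = 11573.13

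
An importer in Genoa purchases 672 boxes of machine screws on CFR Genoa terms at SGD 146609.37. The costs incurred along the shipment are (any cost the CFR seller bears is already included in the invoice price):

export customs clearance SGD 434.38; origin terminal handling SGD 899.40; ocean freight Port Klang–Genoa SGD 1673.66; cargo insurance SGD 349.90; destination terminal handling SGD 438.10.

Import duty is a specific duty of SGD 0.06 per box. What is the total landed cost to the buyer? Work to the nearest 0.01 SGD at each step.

CFR: the seller pays costs through ocean freight to the destination port, but not insurance.
Already in the invoice (seller's account under CFR): export clearance, origin terminal, freight — exclude.
CIF value = CFR price + insurance = 146609.37 + 349.90 = 146959.27
Import duty = 672 × 0.06 = 40.32
Buyer bears: insurance 349.90 + destination terminal 438.10 + duty 40.32 = 828.32
Landed cost = invoice 146609.37 + 828.32 = 147437.69

Total landed cost: SGD 147437.69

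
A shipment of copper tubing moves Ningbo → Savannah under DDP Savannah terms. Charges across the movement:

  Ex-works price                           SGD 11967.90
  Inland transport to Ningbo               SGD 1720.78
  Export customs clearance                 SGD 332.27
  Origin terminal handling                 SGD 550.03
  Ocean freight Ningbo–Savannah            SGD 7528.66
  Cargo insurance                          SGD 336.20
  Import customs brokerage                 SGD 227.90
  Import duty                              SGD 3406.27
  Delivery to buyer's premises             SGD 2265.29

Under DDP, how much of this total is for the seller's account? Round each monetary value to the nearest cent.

Seller's account: SGD 28335.30

DDP: the seller bears all costs including import duty.
Seller's account: goods 11967.90 + inland to port 1720.78 + export clearance 332.27 + origin terminal 550.03 + freight 7528.66 + insurance 336.20 + brokerage 227.90 + duty 3406.27 + delivery 2265.29 = 28335.30
Buyer's account: 0.00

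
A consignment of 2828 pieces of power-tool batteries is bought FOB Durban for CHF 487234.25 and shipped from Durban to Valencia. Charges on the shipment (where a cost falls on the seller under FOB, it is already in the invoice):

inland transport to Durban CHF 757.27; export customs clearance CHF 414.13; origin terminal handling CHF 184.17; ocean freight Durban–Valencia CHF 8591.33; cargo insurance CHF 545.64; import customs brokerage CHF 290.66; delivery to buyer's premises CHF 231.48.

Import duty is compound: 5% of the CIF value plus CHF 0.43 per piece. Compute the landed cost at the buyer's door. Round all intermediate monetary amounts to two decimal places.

FOB: the seller bears costs until goods are on board at the origin port; the buyer bears freight, insurance and all costs thereafter.
Already in the invoice (seller's account under FOB): inland to port, export clearance, origin terminal — exclude.
CIF value = FOB price + freight + insurance = 487234.25 + 8591.33 + 545.64 = 496371.22
Ad valorem component: 496371.22 × 5% = 24818.56
Specific component: 2828 × 0.43 = 1216.04
Import duty = 24818.56 + 1216.04 = 26034.60
Buyer bears: freight 8591.33 + insurance 545.64 + brokerage 290.66 + delivery 231.48 + duty 26034.60 = 35693.71
Landed cost = invoice 487234.25 + 35693.71 = 522927.96

Total landed cost: CHF 522927.96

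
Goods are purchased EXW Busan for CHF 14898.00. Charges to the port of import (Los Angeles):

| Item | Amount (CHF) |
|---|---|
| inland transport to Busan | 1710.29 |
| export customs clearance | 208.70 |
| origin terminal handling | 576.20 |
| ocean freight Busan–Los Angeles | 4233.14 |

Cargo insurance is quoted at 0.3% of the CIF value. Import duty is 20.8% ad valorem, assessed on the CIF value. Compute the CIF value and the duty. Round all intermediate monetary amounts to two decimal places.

CIF value: CHF 21691.40; import duty: CHF 4511.81

Let C be the CIF value. C = EXW price + pre-shipment costs + freight + 0.3% × C
C − 0.3% × C = 14898.00 + 1710.29 + 208.70 + 576.20 + 4233.14
0.997 × C = 21626.33
C = 21626.33 / 0.997 = 21691.40
Insurance premium = 0.3% × 21691.40 = 65.07
Import duty = 21691.40 × 20.8% = 4511.81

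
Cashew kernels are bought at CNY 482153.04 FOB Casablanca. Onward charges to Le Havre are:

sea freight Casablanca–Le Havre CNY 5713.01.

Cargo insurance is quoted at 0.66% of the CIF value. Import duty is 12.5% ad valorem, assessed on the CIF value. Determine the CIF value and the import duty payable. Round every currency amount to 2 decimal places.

CIF value: CNY 491107.36; import duty: CNY 61388.42

Let C be the CIF value. C = FOB price + freight + 0.66% × C
C − 0.66% × C = 482153.04 + 5713.01
0.9934 × C = 487866.05
C = 487866.05 / 0.9934 = 491107.36
Insurance premium = 0.66% × 491107.36 = 3241.31
Import duty = 491107.36 × 12.5% = 61388.42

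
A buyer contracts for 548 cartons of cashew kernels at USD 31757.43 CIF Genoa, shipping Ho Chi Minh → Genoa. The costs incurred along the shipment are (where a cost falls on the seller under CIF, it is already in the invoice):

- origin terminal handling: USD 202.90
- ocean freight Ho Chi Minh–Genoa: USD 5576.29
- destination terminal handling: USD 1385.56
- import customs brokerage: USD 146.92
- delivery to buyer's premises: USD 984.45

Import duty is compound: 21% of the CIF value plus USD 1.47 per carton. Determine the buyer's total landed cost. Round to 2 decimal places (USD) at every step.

Total landed cost: USD 41748.98

CIF: the seller pays costs through ocean freight and marine insurance to the destination port.
Already in the invoice (seller's account under CIF): origin terminal, freight — exclude.
The CIF price already equals the CIF value: 31757.43
Ad valorem component: 31757.43 × 21% = 6669.06
Specific component: 548 × 1.47 = 805.56
Import duty = 6669.06 + 805.56 = 7474.62
Buyer bears: destination terminal 1385.56 + brokerage 146.92 + delivery 984.45 + duty 7474.62 = 9991.55
Landed cost = invoice 31757.43 + 9991.55 = 41748.98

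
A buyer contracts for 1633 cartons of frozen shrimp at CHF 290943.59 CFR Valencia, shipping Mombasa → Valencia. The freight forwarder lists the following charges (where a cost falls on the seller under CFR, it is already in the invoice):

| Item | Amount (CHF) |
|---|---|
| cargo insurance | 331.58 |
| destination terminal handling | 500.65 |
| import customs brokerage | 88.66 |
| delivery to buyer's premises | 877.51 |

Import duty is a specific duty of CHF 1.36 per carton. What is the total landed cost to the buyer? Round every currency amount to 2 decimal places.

CFR: the seller pays costs through ocean freight to the destination port, but not insurance.
CIF value = CFR price + insurance = 290943.59 + 331.58 = 291275.17
Import duty = 1633 × 1.36 = 2220.88
Buyer bears: insurance 331.58 + destination terminal 500.65 + brokerage 88.66 + delivery 877.51 + duty 2220.88 = 4019.28
Landed cost = invoice 290943.59 + 4019.28 = 294962.87

Total landed cost: CHF 294962.87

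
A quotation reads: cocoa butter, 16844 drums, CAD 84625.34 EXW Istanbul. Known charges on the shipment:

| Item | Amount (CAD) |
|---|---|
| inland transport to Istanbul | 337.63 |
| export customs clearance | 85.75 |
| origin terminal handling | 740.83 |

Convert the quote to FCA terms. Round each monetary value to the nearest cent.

FCA price: CAD 85048.72

Not relevant to the conversion: origin terminal — on the buyer under both terms; not part of either seller's price.
From EXW to FCA, the seller additionally bears: inland to port, export clearance.
FCA price = 84625.34 + 337.63 + 85.75 = 85048.72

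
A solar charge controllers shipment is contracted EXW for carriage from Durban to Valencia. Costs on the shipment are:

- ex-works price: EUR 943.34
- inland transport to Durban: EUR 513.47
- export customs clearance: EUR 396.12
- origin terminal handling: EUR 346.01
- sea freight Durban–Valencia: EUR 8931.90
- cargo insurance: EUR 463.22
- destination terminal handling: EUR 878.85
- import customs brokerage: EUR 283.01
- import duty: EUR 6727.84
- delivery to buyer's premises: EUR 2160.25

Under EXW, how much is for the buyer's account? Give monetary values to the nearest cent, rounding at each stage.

Buyer's account: EUR 20700.67

EXW: the seller makes goods available at their premises; the buyer bears all onward costs.
Seller's account: goods 943.34 = 943.34
Buyer's account: inland to port 513.47 + export clearance 396.12 + origin terminal 346.01 + freight 8931.90 + insurance 463.22 + destination terminal 878.85 + brokerage 283.01 + duty 6727.84 + delivery 2160.25 = 20700.67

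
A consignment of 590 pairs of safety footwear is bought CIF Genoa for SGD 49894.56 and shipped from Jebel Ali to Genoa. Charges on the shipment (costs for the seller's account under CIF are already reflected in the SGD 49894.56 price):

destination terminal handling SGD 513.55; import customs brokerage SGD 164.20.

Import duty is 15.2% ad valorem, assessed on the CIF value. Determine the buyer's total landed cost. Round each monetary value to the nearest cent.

Total landed cost: SGD 58156.28

CIF: the seller pays costs through ocean freight and marine insurance to the destination port.
The CIF price already equals the CIF value: 49894.56
Import duty = 49894.56 × 15.2% = 7583.97
Buyer bears: destination terminal 513.55 + brokerage 164.20 + duty 7583.97 = 8261.72
Landed cost = invoice 49894.56 + 8261.72 = 58156.28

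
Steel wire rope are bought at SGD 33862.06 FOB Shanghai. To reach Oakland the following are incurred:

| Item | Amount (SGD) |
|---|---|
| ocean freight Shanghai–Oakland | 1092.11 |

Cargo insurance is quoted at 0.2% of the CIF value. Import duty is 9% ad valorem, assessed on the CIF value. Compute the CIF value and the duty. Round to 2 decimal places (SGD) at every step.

Let C be the CIF value. C = FOB price + freight + 0.2% × C
C − 0.2% × C = 33862.06 + 1092.11
0.998 × C = 34954.17
C = 34954.17 / 0.998 = 35024.22
Insurance premium = 0.2% × 35024.22 = 70.05
Import duty = 35024.22 × 9% = 3152.18

CIF value: SGD 35024.22; import duty: SGD 3152.18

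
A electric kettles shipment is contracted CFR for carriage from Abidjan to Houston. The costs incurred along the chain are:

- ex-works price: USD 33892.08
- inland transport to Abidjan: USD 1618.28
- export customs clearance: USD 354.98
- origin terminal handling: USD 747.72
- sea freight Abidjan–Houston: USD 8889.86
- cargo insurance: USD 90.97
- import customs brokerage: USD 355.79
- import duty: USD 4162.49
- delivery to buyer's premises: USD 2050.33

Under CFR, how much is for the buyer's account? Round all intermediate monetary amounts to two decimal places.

Buyer's account: USD 6659.58

CFR: the seller pays costs through ocean freight to the destination port, but not insurance.
Seller's account: goods 33892.08 + inland to port 1618.28 + export clearance 354.98 + origin terminal 747.72 + freight 8889.86 = 45502.92
Buyer's account: insurance 90.97 + brokerage 355.79 + duty 4162.49 + delivery 2050.33 = 6659.58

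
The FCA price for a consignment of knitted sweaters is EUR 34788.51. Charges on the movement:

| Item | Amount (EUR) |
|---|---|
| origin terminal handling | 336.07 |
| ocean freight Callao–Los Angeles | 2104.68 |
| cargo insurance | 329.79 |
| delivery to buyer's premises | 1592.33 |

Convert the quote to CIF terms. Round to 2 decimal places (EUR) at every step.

Not relevant to the conversion: delivery — on the buyer under both terms; not part of either seller's price.
From FCA to CIF, the seller additionally bears: origin terminal, freight, insurance.
CIF price = 34788.51 + 336.07 + 2104.68 + 329.79 = 37559.05

CIF price: EUR 37559.05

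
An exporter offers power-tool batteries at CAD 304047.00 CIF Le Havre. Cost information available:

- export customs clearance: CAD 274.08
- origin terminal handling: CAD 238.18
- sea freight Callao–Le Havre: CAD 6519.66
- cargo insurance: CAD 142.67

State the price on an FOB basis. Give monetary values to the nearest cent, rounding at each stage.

FOB price: CAD 297384.67

Not relevant to the conversion: export clearance, origin terminal — on the seller under both CIF and FOB; already in the CIF price and stays in the FOB price.
From CIF to FOB, the seller no longer bears: freight, insurance.
FOB price = 304047.00 − 6519.66 − 142.67 = 297384.67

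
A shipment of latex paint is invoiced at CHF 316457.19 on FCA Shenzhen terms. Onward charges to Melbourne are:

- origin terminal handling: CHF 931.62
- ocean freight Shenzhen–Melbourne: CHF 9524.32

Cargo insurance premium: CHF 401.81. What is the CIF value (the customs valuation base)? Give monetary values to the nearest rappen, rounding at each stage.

CIF = FCA price + pre-shipment costs + freight + insurance
CIF = 316457.19 + 931.62 + 9524.32 + 401.81 = 327314.94

CIF value: CHF 327314.94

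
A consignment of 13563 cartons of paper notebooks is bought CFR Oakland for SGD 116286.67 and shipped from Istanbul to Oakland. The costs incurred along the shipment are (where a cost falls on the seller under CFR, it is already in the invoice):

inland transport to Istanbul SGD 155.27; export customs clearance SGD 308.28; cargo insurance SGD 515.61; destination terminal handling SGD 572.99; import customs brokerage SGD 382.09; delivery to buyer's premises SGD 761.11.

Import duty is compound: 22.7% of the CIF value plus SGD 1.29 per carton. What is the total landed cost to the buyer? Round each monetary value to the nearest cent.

Total landed cost: SGD 162528.86

CFR: the seller pays costs through ocean freight to the destination port, but not insurance.
Already in the invoice (seller's account under CFR): inland to port, export clearance — exclude.
CIF value = CFR price + insurance = 116286.67 + 515.61 = 116802.28
Ad valorem component: 116802.28 × 22.7% = 26514.12
Specific component: 13563 × 1.29 = 17496.27
Import duty = 26514.12 + 17496.27 = 44010.39
Buyer bears: insurance 515.61 + destination terminal 572.99 + brokerage 382.09 + delivery 761.11 + duty 44010.39 = 46242.19
Landed cost = invoice 116286.67 + 46242.19 = 162528.86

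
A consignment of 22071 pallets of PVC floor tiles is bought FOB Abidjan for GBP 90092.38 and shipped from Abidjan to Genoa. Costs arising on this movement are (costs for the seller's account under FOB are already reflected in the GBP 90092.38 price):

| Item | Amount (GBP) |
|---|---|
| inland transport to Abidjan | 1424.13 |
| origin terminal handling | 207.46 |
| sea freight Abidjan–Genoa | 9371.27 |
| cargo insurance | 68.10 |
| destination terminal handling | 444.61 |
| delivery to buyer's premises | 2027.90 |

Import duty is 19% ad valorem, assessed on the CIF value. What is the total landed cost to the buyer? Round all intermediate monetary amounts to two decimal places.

Total landed cost: GBP 120915.29

FOB: the seller bears costs until goods are on board at the origin port; the buyer bears freight, insurance and all costs thereafter.
Already in the invoice (seller's account under FOB): inland to port, origin terminal — exclude.
CIF value = FOB price + freight + insurance = 90092.38 + 9371.27 + 68.10 = 99531.75
Import duty = 99531.75 × 19% = 18911.03
Buyer bears: freight 9371.27 + insurance 68.10 + destination terminal 444.61 + delivery 2027.90 + duty 18911.03 = 30822.91
Landed cost = invoice 90092.38 + 30822.91 = 120915.29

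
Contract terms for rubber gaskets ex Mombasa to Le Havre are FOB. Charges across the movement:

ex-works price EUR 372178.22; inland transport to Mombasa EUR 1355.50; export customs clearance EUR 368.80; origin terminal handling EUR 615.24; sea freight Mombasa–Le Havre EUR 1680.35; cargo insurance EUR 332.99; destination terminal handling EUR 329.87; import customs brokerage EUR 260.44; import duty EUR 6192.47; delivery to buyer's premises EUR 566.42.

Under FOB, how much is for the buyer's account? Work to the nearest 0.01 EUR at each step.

FOB: the seller bears costs until goods are on board at the origin port; the buyer bears freight, insurance and all costs thereafter.
Seller's account: goods 372178.22 + inland to port 1355.50 + export clearance 368.80 + origin terminal 615.24 = 374517.76
Buyer's account: freight 1680.35 + insurance 332.99 + destination terminal 329.87 + brokerage 260.44 + duty 6192.47 + delivery 566.42 = 9362.54

Buyer's account: EUR 9362.54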